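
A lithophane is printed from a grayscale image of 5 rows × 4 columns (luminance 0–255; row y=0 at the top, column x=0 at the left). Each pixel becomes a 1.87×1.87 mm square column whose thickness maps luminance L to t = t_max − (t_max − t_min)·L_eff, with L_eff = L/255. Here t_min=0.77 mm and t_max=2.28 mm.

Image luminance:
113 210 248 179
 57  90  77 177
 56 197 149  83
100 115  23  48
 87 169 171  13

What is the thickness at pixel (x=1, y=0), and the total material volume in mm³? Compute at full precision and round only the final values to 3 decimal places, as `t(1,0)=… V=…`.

t(1,0)=1.036 V=110.548

span = t_max - t_min = 2.28 - 0.77 = 1.510
L(1,0) = 210, L_eff = 210/255 = 0.823529
t(1,0) = 2.28 - 1.510·0.823529 = 1.036
Σt over all 5·4 pixels = 403069/12750 ≈ 31.6132549
V = pitch²·Σt = 1.87²·403069/12750 = 110.548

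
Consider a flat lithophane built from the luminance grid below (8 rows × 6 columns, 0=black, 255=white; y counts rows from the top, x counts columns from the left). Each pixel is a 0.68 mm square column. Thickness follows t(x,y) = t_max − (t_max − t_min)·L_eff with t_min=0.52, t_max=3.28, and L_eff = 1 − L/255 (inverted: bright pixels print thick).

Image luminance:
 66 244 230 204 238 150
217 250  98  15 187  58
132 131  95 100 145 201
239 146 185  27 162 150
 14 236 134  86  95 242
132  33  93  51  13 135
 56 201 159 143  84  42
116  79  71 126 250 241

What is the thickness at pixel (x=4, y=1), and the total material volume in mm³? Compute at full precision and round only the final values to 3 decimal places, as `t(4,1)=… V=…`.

span = t_max - t_min = 3.28 - 0.52 = 2.760
L(4,1) = 187, L_eff = 1 - 187/255 = 0.266667 (inverted)
t(4,1) = 3.28 - 2.760·0.266667 = 2.544
Σt over all 8·6 pixels = 202586/2125 ≈ 95.3345882
V = pitch²·Σt = 0.68²·202586/2125 = 44.083

t(4,1)=2.544 V=44.083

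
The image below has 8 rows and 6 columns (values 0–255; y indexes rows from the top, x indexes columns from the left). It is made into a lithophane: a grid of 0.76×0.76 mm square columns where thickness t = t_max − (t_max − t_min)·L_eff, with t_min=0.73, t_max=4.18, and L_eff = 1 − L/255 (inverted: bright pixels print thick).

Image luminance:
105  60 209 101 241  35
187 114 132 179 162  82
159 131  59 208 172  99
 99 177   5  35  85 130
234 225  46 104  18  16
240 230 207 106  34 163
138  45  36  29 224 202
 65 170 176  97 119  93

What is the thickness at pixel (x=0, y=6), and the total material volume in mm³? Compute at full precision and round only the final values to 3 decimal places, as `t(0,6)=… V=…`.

t(0,6)=2.597 V=66.994

span = t_max - t_min = 4.18 - 0.73 = 3.450
L(0,6) = 138, L_eff = 1 - 138/255 = 0.458824 (inverted)
t(0,6) = 4.18 - 3.450·0.458824 = 2.597
Σt over all 8·6 pixels = 197177/1700 ≈ 115.9864706
V = pitch²·Σt = 0.76²·197177/1700 = 66.994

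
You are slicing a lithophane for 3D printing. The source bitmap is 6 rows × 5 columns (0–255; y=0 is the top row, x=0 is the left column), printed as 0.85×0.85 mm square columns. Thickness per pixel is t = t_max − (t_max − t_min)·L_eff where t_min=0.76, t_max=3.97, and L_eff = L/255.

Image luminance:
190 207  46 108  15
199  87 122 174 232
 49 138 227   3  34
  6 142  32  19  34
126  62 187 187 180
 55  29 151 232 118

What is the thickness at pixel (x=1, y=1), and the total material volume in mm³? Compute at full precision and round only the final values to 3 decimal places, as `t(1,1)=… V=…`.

t(1,1)=2.875 V=55.209

span = t_max - t_min = 3.97 - 0.76 = 3.210
L(1,1) = 87, L_eff = 87/255 = 0.341176
t(1,1) = 3.97 - 3.210·0.341176 = 2.875
Σt over all 6·5 pixels = 649513/8500 ≈ 76.4132941
V = pitch²·Σt = 0.85²·649513/8500 = 55.209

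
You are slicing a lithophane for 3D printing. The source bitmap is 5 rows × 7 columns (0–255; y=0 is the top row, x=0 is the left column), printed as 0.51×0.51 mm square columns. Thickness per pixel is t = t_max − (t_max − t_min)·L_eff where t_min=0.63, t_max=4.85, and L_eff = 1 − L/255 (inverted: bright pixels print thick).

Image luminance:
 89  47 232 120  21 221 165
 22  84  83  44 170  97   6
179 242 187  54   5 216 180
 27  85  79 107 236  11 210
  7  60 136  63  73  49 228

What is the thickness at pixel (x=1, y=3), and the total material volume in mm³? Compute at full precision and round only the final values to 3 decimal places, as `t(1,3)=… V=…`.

span = t_max - t_min = 4.85 - 0.63 = 4.220
L(1,3) = 85, L_eff = 1 - 85/255 = 0.666667 (inverted)
t(1,3) = 4.85 - 4.220·0.666667 = 2.037
Σt over all 5·7 pixels = 436129/5100 ≈ 85.5154902
V = pitch²·Σt = 0.51²·436129/5100 = 22.243

t(1,3)=2.037 V=22.243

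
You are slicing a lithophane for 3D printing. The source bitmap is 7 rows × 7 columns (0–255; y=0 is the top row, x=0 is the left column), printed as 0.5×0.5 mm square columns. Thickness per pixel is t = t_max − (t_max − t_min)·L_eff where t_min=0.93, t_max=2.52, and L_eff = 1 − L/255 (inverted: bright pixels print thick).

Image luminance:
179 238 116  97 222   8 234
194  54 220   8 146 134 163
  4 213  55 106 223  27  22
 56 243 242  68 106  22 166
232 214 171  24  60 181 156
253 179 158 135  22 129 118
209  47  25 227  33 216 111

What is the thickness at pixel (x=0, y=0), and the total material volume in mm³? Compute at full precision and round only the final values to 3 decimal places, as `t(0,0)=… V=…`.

t(0,0)=2.046 V=21.472

span = t_max - t_min = 2.52 - 0.93 = 1.590
L(0,0) = 179, L_eff = 1 - 179/255 = 0.298039 (inverted)
t(0,0) = 2.52 - 1.590·0.298039 = 2.046
Σt over all 7·7 pixels = 730043/8500 ≈ 85.8874118
V = pitch²·Σt = 0.5²·730043/8500 = 21.472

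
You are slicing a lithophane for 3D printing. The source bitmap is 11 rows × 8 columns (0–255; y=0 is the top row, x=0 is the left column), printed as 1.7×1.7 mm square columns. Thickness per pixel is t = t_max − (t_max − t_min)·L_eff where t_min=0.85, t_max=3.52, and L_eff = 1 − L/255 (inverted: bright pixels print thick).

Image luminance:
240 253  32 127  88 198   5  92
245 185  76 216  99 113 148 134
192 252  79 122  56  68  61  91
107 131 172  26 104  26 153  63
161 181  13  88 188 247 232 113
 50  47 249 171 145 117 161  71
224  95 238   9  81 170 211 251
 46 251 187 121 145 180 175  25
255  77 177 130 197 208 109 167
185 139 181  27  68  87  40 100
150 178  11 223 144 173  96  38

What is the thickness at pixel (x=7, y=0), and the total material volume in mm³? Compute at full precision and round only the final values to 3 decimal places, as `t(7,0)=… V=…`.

t(7,0)=1.813 V=571.939

span = t_max - t_min = 3.52 - 0.85 = 2.670
L(7,0) = 92, L_eff = 1 - 92/255 = 0.639216 (inverted)
t(7,0) = 3.52 - 2.670·0.639216 = 1.813
Σt over all 11·8 pixels = 1682173/8500 ≈ 197.9027059
V = pitch²·Σt = 1.7²·1682173/8500 = 571.939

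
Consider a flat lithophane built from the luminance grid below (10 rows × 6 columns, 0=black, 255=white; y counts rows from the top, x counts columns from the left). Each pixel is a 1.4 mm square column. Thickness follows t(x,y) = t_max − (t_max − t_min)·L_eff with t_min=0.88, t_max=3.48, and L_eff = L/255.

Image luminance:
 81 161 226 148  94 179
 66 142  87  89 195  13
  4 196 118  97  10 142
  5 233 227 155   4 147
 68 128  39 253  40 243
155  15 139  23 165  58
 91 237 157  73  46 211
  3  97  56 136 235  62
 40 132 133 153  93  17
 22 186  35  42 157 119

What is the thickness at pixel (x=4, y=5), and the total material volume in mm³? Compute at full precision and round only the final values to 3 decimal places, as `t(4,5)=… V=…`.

span = t_max - t_min = 3.48 - 0.88 = 2.600
L(4,5) = 165, L_eff = 165/255 = 0.647059
t(4,5) = 3.48 - 2.600·0.647059 = 1.798
Σt over all 10·6 pixels = 59802/425 ≈ 140.7105882
V = pitch²·Σt = 1.4²·59802/425 = 275.793

t(4,5)=1.798 V=275.793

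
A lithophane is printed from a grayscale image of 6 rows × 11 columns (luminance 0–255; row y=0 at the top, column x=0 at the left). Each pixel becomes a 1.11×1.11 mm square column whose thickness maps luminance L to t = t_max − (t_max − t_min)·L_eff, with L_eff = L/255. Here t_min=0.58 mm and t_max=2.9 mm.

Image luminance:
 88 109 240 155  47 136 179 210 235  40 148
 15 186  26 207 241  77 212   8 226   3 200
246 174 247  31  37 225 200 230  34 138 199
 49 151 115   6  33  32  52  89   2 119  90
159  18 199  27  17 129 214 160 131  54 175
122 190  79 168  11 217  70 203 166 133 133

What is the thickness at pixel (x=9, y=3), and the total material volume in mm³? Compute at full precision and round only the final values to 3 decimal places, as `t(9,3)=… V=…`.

span = t_max - t_min = 2.9 - 0.58 = 2.320
L(9,3) = 119, L_eff = 119/255 = 0.466667
t(9,3) = 2.9 - 2.320·0.466667 = 1.817
Σt over all 6·11 pixels = 116.232
V = pitch²·Σt = 1.11²·116.232 = 143.209

t(9,3)=1.817 V=143.209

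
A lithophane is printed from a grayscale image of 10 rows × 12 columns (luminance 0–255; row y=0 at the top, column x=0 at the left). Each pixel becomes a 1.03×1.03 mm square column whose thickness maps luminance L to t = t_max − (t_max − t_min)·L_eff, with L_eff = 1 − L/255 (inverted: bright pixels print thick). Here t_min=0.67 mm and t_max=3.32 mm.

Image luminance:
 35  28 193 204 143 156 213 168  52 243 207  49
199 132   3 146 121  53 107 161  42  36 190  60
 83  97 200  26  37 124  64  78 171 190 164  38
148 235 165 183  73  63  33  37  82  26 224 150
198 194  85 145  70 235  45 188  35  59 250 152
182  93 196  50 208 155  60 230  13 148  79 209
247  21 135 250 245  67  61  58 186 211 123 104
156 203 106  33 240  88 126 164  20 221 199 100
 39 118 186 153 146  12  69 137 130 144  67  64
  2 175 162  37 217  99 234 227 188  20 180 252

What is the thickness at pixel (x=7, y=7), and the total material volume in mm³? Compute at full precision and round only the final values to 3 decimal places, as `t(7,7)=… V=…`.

span = t_max - t_min = 3.32 - 0.67 = 2.650
L(7,7) = 164, L_eff = 1 - 164/255 = 0.356863 (inverted)
t(7,7) = 3.32 - 2.650·0.356863 = 2.374
Σt over all 10·12 pixels = 407563/1700 ≈ 239.7429412
V = pitch²·Σt = 1.03²·407563/1700 = 254.343

t(7,7)=2.374 V=254.343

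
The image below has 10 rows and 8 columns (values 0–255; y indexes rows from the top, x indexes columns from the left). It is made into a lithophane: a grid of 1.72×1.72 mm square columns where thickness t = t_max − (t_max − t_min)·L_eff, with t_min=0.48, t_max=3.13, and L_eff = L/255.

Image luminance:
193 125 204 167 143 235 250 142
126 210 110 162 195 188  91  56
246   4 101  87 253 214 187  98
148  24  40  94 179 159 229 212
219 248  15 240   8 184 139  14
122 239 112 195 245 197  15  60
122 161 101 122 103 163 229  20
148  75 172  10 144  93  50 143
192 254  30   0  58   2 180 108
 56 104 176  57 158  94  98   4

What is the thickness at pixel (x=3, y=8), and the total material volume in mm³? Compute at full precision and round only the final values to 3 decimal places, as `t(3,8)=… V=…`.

t(3,8)=3.130 V=416.402

span = t_max - t_min = 3.13 - 0.48 = 2.650
L(3,8) = 0, L_eff = 0/255 = 0.000000
t(3,8) = 3.13 - 2.650·0.000000 = 3.130
Σt over all 10·8 pixels = 239279/1700 ≈ 140.7523529
V = pitch²·Σt = 1.72²·239279/1700 = 416.402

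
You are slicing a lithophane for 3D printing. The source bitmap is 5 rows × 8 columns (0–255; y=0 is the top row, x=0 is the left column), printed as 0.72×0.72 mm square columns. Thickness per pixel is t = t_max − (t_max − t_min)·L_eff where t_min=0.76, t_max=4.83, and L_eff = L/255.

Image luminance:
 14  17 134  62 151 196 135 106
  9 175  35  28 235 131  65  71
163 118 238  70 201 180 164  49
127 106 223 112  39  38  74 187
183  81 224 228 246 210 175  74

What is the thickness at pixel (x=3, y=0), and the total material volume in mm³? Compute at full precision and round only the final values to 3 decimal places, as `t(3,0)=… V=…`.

t(3,0)=3.840 V=58.172

span = t_max - t_min = 4.83 - 0.76 = 4.070
L(3,0) = 62, L_eff = 62/255 = 0.243137
t(3,0) = 4.83 - 4.070·0.243137 = 3.840
Σt over all 5·8 pixels = 1430741/12750 ≈ 112.2149804
V = pitch²·Σt = 0.72²·1430741/12750 = 58.172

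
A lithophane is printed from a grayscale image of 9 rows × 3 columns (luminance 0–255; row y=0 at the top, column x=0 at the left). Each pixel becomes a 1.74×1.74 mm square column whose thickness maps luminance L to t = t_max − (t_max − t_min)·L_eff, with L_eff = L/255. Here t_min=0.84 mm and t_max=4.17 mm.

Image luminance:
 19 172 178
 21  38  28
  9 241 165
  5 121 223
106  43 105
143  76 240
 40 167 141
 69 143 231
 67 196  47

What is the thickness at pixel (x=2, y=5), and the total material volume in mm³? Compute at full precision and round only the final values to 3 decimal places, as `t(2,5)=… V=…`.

span = t_max - t_min = 4.17 - 0.84 = 3.330
L(2,5) = 240, L_eff = 240/255 = 0.941176
t(2,5) = 4.17 - 3.330·0.941176 = 1.036
Σt over all 9·3 pixels = 620241/8500 ≈ 72.9695294
V = pitch²·Σt = 1.74²·620241/8500 = 220.923

t(2,5)=1.036 V=220.923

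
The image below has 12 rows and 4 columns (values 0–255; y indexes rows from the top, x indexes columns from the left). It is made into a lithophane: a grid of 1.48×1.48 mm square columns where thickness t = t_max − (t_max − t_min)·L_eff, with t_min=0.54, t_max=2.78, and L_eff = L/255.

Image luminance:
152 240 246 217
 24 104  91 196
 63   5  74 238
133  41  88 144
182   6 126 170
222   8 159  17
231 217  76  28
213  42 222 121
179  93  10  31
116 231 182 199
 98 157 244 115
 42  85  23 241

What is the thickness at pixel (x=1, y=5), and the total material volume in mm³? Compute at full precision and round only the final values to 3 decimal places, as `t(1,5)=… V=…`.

t(1,5)=2.710 V=174.108

span = t_max - t_min = 2.78 - 0.54 = 2.240
L(1,5) = 8, L_eff = 8/255 = 0.031373
t(1,5) = 2.78 - 2.240·0.031373 = 2.710
Σt over all 12·4 pixels = 506728/6375 ≈ 79.4867451
V = pitch²·Σt = 1.48²·506728/6375 = 174.108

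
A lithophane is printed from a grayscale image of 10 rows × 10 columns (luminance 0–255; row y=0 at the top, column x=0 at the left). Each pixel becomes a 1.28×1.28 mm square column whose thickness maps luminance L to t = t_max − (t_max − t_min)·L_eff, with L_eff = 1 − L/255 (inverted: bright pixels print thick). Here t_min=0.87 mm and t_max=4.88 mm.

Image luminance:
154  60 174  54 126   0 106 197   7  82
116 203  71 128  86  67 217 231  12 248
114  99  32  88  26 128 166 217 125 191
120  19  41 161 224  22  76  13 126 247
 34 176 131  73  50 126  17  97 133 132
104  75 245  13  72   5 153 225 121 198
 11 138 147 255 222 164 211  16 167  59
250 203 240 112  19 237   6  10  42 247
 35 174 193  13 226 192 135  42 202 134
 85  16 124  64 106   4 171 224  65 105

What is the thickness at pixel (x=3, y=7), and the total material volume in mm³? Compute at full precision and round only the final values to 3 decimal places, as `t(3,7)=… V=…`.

t(3,7)=2.631 V=447.079

span = t_max - t_min = 4.88 - 0.87 = 4.010
L(3,7) = 112, L_eff = 1 - 112/255 = 0.560784 (inverted)
t(3,7) = 4.88 - 4.010·0.560784 = 2.631
Σt over all 10·10 pixels = 115972/425 ≈ 272.8752941
V = pitch²·Σt = 1.28²·115972/425 = 447.079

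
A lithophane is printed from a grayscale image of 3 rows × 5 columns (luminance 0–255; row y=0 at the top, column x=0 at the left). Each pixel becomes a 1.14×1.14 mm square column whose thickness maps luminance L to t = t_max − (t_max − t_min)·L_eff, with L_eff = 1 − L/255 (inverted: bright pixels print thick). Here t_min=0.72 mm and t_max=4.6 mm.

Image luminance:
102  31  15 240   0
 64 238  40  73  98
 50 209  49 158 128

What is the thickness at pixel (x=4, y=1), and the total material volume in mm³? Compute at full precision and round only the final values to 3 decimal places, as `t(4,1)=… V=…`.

t(4,1)=2.211 V=43.598

span = t_max - t_min = 4.6 - 0.72 = 3.880
L(4,1) = 98, L_eff = 1 - 98/255 = 0.615686 (inverted)
t(4,1) = 4.6 - 3.880·0.615686 = 2.211
Σt over all 3·5 pixels = 42773/1275 ≈ 33.5474510
V = pitch²·Σt = 1.14²·42773/1275 = 43.598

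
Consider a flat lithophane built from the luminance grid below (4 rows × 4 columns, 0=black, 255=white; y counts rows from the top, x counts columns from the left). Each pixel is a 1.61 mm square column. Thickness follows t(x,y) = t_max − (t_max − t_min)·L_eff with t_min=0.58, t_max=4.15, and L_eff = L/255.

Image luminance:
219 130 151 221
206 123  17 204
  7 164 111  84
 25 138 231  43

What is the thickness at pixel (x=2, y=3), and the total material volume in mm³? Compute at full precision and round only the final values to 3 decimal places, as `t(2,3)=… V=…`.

span = t_max - t_min = 4.15 - 0.58 = 3.570
L(2,3) = 231, L_eff = 231/255 = 0.905882
t(2,3) = 4.15 - 3.570·0.905882 = 0.916
Σt over all 4·4 pixels = 37.364
V = pitch²·Σt = 1.61²·37.364 = 96.851

t(2,3)=0.916 V=96.851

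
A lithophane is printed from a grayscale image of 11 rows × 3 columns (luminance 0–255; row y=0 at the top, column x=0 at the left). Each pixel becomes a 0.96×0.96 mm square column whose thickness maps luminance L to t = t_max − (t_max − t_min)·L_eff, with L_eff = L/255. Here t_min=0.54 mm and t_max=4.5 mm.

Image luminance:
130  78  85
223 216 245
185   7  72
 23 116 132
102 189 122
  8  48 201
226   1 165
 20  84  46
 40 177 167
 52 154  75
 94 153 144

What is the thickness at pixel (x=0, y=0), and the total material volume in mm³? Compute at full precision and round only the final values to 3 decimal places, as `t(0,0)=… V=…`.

span = t_max - t_min = 4.5 - 0.54 = 3.960
L(0,0) = 130, L_eff = 130/255 = 0.509804
t(0,0) = 4.5 - 3.960·0.509804 = 2.481
Σt over all 11·3 pixels = 76329/850 ≈ 89.7988235
V = pitch²·Σt = 0.96²·76329/850 = 82.759

t(0,0)=2.481 V=82.759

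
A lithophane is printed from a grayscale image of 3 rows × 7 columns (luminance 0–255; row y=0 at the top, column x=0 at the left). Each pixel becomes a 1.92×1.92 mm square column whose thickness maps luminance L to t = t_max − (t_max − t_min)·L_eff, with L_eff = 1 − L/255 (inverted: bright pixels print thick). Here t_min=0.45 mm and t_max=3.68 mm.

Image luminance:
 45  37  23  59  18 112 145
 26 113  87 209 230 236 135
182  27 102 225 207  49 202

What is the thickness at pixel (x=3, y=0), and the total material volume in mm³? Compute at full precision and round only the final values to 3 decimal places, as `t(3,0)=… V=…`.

span = t_max - t_min = 3.68 - 0.45 = 3.230
L(3,0) = 59, L_eff = 1 - 59/255 = 0.768627 (inverted)
t(3,0) = 3.68 - 3.230·0.768627 = 1.197
Σt over all 3·7 pixels = 40.724
V = pitch²·Σt = 1.92²·40.724 = 150.125

t(3,0)=1.197 V=150.125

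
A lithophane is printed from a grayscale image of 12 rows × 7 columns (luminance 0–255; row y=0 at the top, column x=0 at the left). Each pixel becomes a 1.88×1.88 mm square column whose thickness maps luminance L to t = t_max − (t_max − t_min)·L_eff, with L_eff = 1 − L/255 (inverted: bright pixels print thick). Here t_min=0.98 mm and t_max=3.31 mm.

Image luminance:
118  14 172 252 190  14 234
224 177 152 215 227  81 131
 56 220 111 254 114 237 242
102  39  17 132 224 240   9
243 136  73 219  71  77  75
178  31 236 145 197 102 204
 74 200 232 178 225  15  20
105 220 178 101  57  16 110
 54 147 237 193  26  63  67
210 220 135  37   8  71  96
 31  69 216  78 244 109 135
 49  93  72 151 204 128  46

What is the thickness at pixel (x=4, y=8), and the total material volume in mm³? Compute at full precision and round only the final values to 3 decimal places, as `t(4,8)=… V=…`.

t(4,8)=1.218 V=649.585

span = t_max - t_min = 3.31 - 0.98 = 2.330
L(4,8) = 26, L_eff = 1 - 26/255 = 0.898039 (inverted)
t(4,8) = 3.31 - 2.330·0.898039 = 1.218
Σt over all 12·7 pixels = 37493/204 ≈ 183.7892157
V = pitch²·Σt = 1.88²·37493/204 = 649.585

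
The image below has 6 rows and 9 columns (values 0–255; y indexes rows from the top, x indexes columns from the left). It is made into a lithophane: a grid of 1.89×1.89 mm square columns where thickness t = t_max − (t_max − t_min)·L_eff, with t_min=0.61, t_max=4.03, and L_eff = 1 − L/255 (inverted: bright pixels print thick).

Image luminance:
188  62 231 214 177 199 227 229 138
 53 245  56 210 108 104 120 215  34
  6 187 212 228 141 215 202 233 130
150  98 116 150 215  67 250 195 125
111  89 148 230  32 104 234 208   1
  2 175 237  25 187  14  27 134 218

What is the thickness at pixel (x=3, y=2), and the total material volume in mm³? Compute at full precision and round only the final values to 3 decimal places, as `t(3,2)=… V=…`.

t(3,2)=3.668 V=496.427

span = t_max - t_min = 4.03 - 0.61 = 3.420
L(3,2) = 228, L_eff = 1 - 228/255 = 0.105882 (inverted)
t(3,2) = 4.03 - 3.420·0.105882 = 3.668
Σt over all 6·9 pixels = 590637/4250 ≈ 138.9734118
V = pitch²·Σt = 1.89²·590637/4250 = 496.427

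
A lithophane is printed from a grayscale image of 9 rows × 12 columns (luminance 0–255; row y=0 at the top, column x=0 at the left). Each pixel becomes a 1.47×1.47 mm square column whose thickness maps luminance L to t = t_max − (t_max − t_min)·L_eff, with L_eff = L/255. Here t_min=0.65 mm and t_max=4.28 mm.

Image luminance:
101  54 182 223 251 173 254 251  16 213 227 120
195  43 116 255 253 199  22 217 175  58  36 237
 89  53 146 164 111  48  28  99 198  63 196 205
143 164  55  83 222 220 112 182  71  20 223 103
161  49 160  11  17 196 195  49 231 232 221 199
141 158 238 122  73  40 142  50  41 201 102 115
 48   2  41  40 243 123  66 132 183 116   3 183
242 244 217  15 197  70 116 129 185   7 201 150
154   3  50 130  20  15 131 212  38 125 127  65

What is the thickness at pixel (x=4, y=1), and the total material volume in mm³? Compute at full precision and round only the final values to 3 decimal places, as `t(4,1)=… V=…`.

t(4,1)=0.678 V=567.092

span = t_max - t_min = 4.28 - 0.65 = 3.630
L(4,1) = 253, L_eff = 253/255 = 0.992157
t(4,1) = 4.28 - 3.630·0.992157 = 0.678
Σt over all 9·12 pixels = 557671/2125 ≈ 262.4334118
V = pitch²·Σt = 1.47²·557671/2125 = 567.092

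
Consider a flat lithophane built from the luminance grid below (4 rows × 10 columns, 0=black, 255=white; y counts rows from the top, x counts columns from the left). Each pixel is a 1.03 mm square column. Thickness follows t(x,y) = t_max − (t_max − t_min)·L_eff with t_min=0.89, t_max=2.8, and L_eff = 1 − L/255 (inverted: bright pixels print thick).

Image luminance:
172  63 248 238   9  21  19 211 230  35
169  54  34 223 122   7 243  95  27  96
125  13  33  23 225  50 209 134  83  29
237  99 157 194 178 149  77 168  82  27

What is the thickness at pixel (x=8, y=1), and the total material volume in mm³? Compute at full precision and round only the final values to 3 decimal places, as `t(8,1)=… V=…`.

span = t_max - t_min = 2.8 - 0.89 = 1.910
L(8,1) = 27, L_eff = 1 - 27/255 = 0.894118 (inverted)
t(8,1) = 2.8 - 1.910·0.894118 = 1.092
Σt over all 4·10 pixels = 148994/2125 ≈ 70.1148235
V = pitch²·Σt = 1.03²·148994/2125 = 74.385

t(8,1)=1.092 V=74.385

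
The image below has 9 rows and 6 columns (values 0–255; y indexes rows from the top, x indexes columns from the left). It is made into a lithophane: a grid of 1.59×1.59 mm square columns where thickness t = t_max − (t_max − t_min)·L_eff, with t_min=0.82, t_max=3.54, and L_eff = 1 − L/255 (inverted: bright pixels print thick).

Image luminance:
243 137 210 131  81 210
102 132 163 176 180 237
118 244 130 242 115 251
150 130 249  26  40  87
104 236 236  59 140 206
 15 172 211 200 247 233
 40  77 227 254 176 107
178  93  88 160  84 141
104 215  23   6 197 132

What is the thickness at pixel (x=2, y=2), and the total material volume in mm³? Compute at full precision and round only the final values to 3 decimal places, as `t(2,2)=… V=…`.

span = t_max - t_min = 3.54 - 0.82 = 2.720
L(2,2) = 130, L_eff = 1 - 130/255 = 0.490196 (inverted)
t(2,2) = 3.54 - 2.720·0.490196 = 2.207
Σt over all 9·6 pixels = 131.16
V = pitch²·Σt = 1.59²·131.16 = 331.586

t(2,2)=2.207 V=331.586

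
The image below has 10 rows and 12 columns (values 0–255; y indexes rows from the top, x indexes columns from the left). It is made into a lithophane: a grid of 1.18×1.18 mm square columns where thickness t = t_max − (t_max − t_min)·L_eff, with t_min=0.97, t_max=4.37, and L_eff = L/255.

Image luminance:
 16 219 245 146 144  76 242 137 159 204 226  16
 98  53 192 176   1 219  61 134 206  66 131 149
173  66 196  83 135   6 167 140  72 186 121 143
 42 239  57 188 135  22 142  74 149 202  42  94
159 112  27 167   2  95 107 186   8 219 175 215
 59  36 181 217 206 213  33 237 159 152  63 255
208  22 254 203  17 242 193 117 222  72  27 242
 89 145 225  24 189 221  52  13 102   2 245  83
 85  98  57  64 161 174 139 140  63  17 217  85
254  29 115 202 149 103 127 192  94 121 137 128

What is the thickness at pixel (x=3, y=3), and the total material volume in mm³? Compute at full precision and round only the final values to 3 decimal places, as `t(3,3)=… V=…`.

t(3,3)=1.863 V=439.943

span = t_max - t_min = 4.37 - 0.97 = 3.400
L(3,3) = 188, L_eff = 188/255 = 0.737255
t(3,3) = 4.37 - 3.400·0.737255 = 1.863
Σt over all 10·12 pixels = 315.96
V = pitch²·Σt = 1.18²·315.96 = 439.943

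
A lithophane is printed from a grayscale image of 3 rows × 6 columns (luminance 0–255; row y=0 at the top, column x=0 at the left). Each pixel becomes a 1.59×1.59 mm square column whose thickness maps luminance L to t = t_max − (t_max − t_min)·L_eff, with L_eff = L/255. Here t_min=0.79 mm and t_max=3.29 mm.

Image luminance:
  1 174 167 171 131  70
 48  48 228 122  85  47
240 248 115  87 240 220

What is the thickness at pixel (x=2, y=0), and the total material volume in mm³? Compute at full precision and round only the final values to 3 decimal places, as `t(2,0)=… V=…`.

span = t_max - t_min = 3.29 - 0.79 = 2.500
L(2,0) = 167, L_eff = 167/255 = 0.654902
t(2,0) = 3.29 - 2.500·0.654902 = 1.653
Σt over all 3·6 pixels = 29987/850 ≈ 35.2788235
V = pitch²·Σt = 1.59²·29987/850 = 89.188

t(2,0)=1.653 V=89.188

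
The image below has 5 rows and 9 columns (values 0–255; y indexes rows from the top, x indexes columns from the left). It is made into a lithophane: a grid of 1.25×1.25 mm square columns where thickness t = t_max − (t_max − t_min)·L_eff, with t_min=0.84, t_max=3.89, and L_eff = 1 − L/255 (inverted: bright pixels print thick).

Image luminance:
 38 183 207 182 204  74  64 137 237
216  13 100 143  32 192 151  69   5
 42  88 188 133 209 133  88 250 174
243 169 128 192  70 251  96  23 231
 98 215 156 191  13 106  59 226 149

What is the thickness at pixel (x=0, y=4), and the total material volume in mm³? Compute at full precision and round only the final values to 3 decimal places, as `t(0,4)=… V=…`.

t(0,4)=2.012 V=174.335

span = t_max - t_min = 3.89 - 0.84 = 3.050
L(0,4) = 98, L_eff = 1 - 98/255 = 0.615686 (inverted)
t(0,4) = 3.89 - 3.050·0.615686 = 2.012
Σt over all 5·9 pixels = 47419/425 ≈ 111.5741176
V = pitch²·Σt = 1.25²·47419/425 = 174.335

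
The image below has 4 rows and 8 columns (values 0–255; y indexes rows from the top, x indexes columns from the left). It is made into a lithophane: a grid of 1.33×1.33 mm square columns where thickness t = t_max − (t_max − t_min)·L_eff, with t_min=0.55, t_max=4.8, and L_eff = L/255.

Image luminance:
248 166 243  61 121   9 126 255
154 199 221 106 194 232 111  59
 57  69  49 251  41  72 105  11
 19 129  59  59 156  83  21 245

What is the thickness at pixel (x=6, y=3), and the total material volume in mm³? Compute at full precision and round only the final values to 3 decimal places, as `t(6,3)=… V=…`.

t(6,3)=4.450 V=155.811

span = t_max - t_min = 4.8 - 0.55 = 4.250
L(6,3) = 21, L_eff = 21/255 = 0.082353
t(6,3) = 4.8 - 4.250·0.082353 = 4.450
Σt over all 4·8 pixels = 1057/12 ≈ 88.0833333
V = pitch²·Σt = 1.33²·1057/12 = 155.811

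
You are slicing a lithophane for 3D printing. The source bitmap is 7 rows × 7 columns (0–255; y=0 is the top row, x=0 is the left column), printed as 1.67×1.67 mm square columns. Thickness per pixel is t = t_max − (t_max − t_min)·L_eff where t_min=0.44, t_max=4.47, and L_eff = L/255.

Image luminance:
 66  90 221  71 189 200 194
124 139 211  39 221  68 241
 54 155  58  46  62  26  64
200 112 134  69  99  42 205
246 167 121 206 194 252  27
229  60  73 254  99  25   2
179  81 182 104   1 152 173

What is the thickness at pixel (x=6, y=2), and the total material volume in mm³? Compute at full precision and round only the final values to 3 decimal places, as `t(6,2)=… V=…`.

t(6,2)=3.459 V=336.394

span = t_max - t_min = 4.47 - 0.44 = 4.030
L(6,2) = 64, L_eff = 64/255 = 0.250980
t(6,2) = 4.47 - 4.030·0.250980 = 3.459
Σt over all 7·7 pixels = 768946/6375 ≈ 120.6189804
V = pitch²·Σt = 1.67²·768946/6375 = 336.394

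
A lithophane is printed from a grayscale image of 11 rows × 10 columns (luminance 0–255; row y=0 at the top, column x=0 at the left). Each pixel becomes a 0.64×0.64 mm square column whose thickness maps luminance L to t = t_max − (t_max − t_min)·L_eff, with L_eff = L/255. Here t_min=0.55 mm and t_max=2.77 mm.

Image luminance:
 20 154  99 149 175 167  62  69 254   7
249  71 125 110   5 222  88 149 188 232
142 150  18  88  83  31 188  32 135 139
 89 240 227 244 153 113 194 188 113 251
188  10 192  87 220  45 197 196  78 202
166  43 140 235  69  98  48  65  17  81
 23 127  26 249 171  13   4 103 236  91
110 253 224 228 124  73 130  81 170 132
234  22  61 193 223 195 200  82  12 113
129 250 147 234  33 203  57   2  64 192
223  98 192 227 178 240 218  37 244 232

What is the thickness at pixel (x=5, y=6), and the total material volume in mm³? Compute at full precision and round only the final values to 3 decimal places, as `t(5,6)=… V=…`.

span = t_max - t_min = 2.77 - 0.55 = 2.220
L(5,6) = 13, L_eff = 13/255 = 0.050980
t(5,6) = 2.77 - 2.220·0.050980 = 2.657
Σt over all 11·10 pixels = 371967/2125 ≈ 175.0432941
V = pitch²·Σt = 0.64²·371967/2125 = 71.698

t(5,6)=2.657 V=71.698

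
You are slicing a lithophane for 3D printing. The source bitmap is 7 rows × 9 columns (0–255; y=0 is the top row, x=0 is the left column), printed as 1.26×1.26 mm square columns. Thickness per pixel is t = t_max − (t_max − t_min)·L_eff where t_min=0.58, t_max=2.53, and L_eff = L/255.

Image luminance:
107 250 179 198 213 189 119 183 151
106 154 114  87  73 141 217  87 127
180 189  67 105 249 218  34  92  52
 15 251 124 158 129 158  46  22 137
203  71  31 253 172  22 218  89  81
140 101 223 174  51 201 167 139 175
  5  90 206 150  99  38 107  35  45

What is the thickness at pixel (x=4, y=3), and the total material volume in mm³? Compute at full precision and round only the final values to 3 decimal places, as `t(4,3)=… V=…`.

t(4,3)=1.544 V=153.411

span = t_max - t_min = 2.53 - 0.58 = 1.950
L(4,3) = 129, L_eff = 129/255 = 0.505882
t(4,3) = 2.53 - 1.950·0.505882 = 1.544
Σt over all 7·9 pixels = 41068/425 ≈ 96.6305882
V = pitch²·Σt = 1.26²·41068/425 = 153.411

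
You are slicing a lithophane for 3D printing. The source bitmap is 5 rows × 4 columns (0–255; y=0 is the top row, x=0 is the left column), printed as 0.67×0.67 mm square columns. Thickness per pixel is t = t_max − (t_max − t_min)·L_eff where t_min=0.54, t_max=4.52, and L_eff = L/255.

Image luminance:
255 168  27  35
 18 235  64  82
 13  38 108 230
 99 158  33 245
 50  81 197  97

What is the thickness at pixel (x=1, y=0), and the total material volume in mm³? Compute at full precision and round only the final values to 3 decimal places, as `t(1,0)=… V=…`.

t(1,0)=1.898 V=24.935

span = t_max - t_min = 4.52 - 0.54 = 3.980
L(1,0) = 168, L_eff = 168/255 = 0.658824
t(1,0) = 4.52 - 3.980·0.658824 = 1.898
Σt over all 5·4 pixels = 708233/12750 ≈ 55.5476863
V = pitch²·Σt = 0.67²·708233/12750 = 24.935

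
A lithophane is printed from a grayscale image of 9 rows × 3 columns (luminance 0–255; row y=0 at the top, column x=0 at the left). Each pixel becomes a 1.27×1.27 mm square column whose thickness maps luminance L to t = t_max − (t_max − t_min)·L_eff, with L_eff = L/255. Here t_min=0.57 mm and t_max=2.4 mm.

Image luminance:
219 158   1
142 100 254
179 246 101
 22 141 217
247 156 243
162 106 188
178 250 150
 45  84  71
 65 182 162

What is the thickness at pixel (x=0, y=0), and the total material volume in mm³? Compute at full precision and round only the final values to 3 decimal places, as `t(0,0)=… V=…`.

t(0,0)=0.828 V=57.418

span = t_max - t_min = 2.4 - 0.57 = 1.830
L(0,0) = 219, L_eff = 219/255 = 0.858824
t(0,0) = 2.4 - 1.830·0.858824 = 0.828
Σt over all 9·3 pixels = 302591/8500 ≈ 35.5989412
V = pitch²·Σt = 1.27²·302591/8500 = 57.418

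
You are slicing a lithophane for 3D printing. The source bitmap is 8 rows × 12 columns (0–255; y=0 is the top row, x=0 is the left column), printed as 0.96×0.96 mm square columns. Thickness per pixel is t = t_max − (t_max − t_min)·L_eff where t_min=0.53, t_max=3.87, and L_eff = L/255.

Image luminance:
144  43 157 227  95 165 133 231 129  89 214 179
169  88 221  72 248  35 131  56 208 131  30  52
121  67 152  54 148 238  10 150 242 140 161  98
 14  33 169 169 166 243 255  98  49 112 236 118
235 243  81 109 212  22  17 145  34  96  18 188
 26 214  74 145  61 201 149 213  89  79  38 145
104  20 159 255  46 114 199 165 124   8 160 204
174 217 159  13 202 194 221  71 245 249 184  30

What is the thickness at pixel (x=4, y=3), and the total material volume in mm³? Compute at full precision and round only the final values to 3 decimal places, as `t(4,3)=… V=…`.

t(4,3)=1.696 V=187.387

span = t_max - t_min = 3.87 - 0.53 = 3.340
L(4,3) = 166, L_eff = 166/255 = 0.650980
t(4,3) = 3.87 - 3.340·0.650980 = 1.696
Σt over all 8·12 pixels = 2592433/12750 ≈ 203.3280784
V = pitch²·Σt = 0.96²·2592433/12750 = 187.387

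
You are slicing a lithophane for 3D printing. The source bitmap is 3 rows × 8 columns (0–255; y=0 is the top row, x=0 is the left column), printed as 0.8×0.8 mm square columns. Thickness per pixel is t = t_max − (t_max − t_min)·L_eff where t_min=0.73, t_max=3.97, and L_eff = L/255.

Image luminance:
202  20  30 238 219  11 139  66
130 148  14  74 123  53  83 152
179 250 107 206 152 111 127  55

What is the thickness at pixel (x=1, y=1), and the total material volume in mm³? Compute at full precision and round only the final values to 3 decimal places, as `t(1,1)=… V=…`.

t(1,1)=2.090 V=37.487

span = t_max - t_min = 3.97 - 0.73 = 3.240
L(1,1) = 148, L_eff = 148/255 = 0.580392
t(1,1) = 3.97 - 3.240·0.580392 = 2.090
Σt over all 3·8 pixels = 124467/2125 ≈ 58.5727059
V = pitch²·Σt = 0.8²·124467/2125 = 37.487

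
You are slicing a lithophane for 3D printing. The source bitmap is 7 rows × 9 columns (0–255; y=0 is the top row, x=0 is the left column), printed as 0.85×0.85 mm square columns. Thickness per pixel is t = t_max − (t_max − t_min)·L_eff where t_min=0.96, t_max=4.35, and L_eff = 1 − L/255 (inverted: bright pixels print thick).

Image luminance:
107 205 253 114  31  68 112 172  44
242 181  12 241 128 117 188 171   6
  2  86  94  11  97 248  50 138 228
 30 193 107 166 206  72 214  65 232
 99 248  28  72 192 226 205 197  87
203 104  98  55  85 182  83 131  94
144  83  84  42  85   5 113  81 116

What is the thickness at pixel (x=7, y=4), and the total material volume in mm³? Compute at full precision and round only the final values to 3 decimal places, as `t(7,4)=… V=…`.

t(7,4)=3.579 V=118.356

span = t_max - t_min = 4.35 - 0.96 = 3.390
L(7,4) = 197, L_eff = 1 - 197/255 = 0.227451 (inverted)
t(7,4) = 4.35 - 3.390·0.227451 = 3.579
Σt over all 7·9 pixels = 1392429/8500 ≈ 163.8151765
V = pitch²·Σt = 0.85²·1392429/8500 = 118.356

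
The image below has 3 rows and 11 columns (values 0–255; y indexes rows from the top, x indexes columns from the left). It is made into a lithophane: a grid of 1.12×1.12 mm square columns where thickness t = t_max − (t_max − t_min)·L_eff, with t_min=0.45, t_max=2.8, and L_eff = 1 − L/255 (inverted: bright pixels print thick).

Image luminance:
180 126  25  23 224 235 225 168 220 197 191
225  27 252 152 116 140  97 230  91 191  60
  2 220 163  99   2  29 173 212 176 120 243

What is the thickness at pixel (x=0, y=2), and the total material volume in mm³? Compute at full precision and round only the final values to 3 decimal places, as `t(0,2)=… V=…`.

span = t_max - t_min = 2.8 - 0.45 = 2.350
L(0,2) = 2, L_eff = 1 - 2/255 = 0.992157 (inverted)
t(0,2) = 2.8 - 2.350·0.992157 = 0.468
Σt over all 3·11 pixels = 302933/5100 ≈ 59.3986275
V = pitch²·Σt = 1.12²·302933/5100 = 74.510

t(0,2)=0.468 V=74.510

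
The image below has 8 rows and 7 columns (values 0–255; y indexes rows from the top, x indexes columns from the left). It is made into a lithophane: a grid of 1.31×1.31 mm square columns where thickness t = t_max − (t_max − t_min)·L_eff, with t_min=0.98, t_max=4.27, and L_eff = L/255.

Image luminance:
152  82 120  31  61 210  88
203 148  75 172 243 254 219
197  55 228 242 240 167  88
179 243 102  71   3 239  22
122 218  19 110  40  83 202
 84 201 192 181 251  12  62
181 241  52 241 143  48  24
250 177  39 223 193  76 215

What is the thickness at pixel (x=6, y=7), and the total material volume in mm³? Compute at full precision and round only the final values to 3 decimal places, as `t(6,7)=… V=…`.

span = t_max - t_min = 4.27 - 0.98 = 3.290
L(6,7) = 215, L_eff = 215/255 = 0.843137
t(6,7) = 4.27 - 3.290·0.843137 = 1.496
Σt over all 8·7 pixels = 1730477/12750 ≈ 135.7236863
V = pitch²·Σt = 1.31²·1730477/12750 = 232.915

t(6,7)=1.496 V=232.915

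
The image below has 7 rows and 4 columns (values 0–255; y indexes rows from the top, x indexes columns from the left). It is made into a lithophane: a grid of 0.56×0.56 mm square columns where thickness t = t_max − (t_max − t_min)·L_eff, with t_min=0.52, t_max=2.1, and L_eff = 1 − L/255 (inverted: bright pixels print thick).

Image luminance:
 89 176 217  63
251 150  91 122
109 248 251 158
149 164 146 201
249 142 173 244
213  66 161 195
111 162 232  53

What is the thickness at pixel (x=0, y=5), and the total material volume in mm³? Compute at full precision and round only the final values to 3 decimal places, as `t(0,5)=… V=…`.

span = t_max - t_min = 2.1 - 0.52 = 1.580
L(0,5) = 213, L_eff = 1 - 213/255 = 0.164706 (inverted)
t(0,5) = 2.1 - 1.580·0.164706 = 1.840
Σt over all 7·4 pixels = 273967/6375 ≈ 42.9752157
V = pitch²·Σt = 0.56²·273967/6375 = 13.477

t(0,5)=1.840 V=13.477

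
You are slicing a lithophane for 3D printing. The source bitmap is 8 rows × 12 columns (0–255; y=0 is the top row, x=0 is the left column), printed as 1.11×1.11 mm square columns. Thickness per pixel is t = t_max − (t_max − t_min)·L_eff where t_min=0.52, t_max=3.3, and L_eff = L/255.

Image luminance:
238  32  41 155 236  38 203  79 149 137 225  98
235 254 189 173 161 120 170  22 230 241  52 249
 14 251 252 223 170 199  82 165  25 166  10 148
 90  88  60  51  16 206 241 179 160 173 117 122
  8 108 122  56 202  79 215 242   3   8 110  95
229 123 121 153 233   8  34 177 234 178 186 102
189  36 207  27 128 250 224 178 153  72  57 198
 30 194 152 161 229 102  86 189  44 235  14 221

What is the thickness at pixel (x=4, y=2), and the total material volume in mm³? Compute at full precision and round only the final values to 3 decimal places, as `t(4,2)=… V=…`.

span = t_max - t_min = 3.3 - 0.52 = 2.780
L(4,2) = 170, L_eff = 170/255 = 0.666667
t(4,2) = 3.3 - 2.780·0.666667 = 1.447
Σt over all 8·12 pixels = 2185357/12750 ≈ 171.4005490
V = pitch²·Σt = 1.11²·2185357/12750 = 211.183

t(4,2)=1.447 V=211.183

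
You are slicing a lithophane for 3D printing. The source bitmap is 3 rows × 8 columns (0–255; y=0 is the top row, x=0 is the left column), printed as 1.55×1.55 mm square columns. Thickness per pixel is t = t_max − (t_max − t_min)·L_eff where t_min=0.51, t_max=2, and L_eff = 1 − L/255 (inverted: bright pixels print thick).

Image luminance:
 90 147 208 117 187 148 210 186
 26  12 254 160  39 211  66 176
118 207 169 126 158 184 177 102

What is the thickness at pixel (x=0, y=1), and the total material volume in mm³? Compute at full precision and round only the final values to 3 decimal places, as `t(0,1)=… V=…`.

t(0,1)=0.662 V=78.231

span = t_max - t_min = 2 - 0.51 = 1.490
L(0,1) = 26, L_eff = 1 - 26/255 = 0.898039 (inverted)
t(0,1) = 2 - 1.490·0.898039 = 0.662
Σt over all 3·8 pixels = 415171/12750 ≈ 32.5624314
V = pitch²·Σt = 1.55²·415171/12750 = 78.231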